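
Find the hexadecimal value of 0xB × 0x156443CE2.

Multiply each base-16 digit by 11, carrying:
  2×11 = 22 → write 6 carry 1
  E×11+1 = 155 → write B carry 9
  C×11+9 = 141 → write D carry 8
  3×11+8 = 41 → write 9 carry 2
  4×11+2 = 46 → write E carry 2
  4×11+2 = 46 → write E carry 2
  6×11+2 = 68 → write 4 carry 4
  5×11+4 = 59 → write B carry 3
  1×11+3 = 14 → write E

0xEB4EE9DB6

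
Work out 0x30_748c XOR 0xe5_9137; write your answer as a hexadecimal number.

XOR each hex digit independently (no carries):
  3^e=d, 0^5=5, 7^9=e, 4^1=5, 8^3=b, c^7=b

0xd5e5bb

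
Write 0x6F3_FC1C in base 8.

Expand each hex digit to 4 bits: 6=0110 F=1111 3=0011 F=1111 C=1100 1=0001 C=1100.
Group the bits in threes: 110 111 100 111 111 110 000 011 100 → 674776034.

0o674776034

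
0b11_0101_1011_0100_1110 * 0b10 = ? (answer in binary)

Multiply each base-2 digit by 2, carrying:
  0×2 = 0 → write 0
  1×2 = 2 → write 0 carry 1
  1×2+1 = 3 → write 1 carry 1
  1×2+1 = 3 → write 1 carry 1
  0×2+1 = 1 → write 1
  0×2 = 0 → write 0
  1×2 = 2 → write 0 carry 1
  0×2+1 = 1 → write 1
  1×2 = 2 → write 0 carry 1
  1×2+1 = 3 → write 1 carry 1
  0×2+1 = 1 → write 1
  1×2 = 2 → write 0 carry 1
  1×2+1 = 3 → write 1 carry 1
  0×2+1 = 1 → write 1
  1×2 = 2 → write 0 carry 1
  0×2+1 = 1 → write 1
  1×2 = 2 → write 0 carry 1
  1×2+1 = 3 → write 1 carry 1
  remaining carry: 1

0b1101011011010011100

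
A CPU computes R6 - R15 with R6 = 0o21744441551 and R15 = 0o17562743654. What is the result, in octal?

Subtract column by column in base 8:
  1-4 → 5 (borrow)
  5-5-1 → 7 (borrow)
  5-6-1 → 6 (borrow)
  1-3-1 → 5 (borrow)
  4-4-1 → 7 (borrow)
  4-7-1 → 4 (borrow)
  4-2-1 → 1
  4-6 → 6 (borrow)
  7-5-1 → 1
  1-7 → 2 (borrow)
  2-1-1 → 0

0o2161475675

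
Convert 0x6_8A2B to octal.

0o1505053

Expand each hex digit to 4 bits: 6=0110 8=1000 A=1010 2=0010 B=1011.
Group the bits in threes: 001 101 000 101 000 101 011 → 1505053.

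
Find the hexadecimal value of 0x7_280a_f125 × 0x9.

Multiply each base-16 digit by 9, carrying:
  5×9 = 45 → write d carry 2
  2×9+2 = 20 → write 4 carry 1
  1×9+1 = 10 → write a
  f×9 = 135 → write 7 carry 8
  a×9+8 = 98 → write 2 carry 6
  0×9+6 = 6 → write 6
  8×9 = 72 → write 8 carry 4
  2×9+4 = 22 → write 6 carry 1
  7×9+1 = 64 → write 0 carry 4
  remaining carry: 4

0x4068627a4d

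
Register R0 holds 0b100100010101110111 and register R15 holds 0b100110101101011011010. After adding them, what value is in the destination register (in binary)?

Add column by column in base 2, right to left:
  1+0 = 1
  1+1 = 0 carry 1
  1+0+1 = 0 carry 1
  0+1+1 = 0 carry 1
  1+1+1 = 1 carry 1
  1+0+1 = 0 carry 1
  1+1+1 = 1 carry 1
  0+1+1 = 0 carry 1
  1+0+1 = 0 carry 1
  0+1+1 = 0 carry 1
  1+0+1 = 0 carry 1
  0+1+1 = 0 carry 1
  0+1+1 = 0 carry 1
  0+0+1 = 1
  1+1 = 0 carry 1
  0+0+1 = 1
  0+1 = 1
  1+1 = 0 carry 1
  0+0+1 = 1
  0+0 = 0
  0+1 = 1

0b101011010000001010001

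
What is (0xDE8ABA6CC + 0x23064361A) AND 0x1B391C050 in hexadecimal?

0x1101C040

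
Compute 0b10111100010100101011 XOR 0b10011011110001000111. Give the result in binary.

0b00100111100101101100

XOR bit by bit (1 where the bits differ):
  10111100010100101011
^ 10011011110001000111
= 00100111100101101100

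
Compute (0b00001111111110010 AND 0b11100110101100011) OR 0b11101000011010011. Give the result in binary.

0b11101110111110011

0b00001111111110010 AND 0b11100110101100011 = 0b00000110101100010.
Then OR with 0b11101000011010011.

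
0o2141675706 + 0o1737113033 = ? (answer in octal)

0o4101010741

Add column by column in base 8, right to left:
  6+3 = 1 carry 1
  0+3+1 = 4
  7+0 = 7
  5+3 = 0 carry 1
  7+1+1 = 1 carry 1
  6+1+1 = 0 carry 1
  1+7+1 = 1 carry 1
  4+3+1 = 0 carry 1
  1+7+1 = 1 carry 1
  2+1+1 = 4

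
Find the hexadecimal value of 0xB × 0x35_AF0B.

Multiply each base-16 digit by 11, carrying:
  B×11 = 121 → write 9 carry 7
  0×11+7 = 7 → write 7
  F×11 = 165 → write 5 carry 10
  A×11+10 = 120 → write 8 carry 7
  5×11+7 = 62 → write E carry 3
  3×11+3 = 36 → write 4 carry 2
  remaining carry: 2

0x24E8579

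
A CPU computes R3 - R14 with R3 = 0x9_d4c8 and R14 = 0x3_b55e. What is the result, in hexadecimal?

0x61f6a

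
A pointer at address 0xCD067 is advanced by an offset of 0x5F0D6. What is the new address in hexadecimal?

0x12C13D

Add column by column in base 16, right to left:
  7+6 = D
  6+D = 3 carry 1
  0+0+1 = 1
  D+F = C carry 1
  C+5+1 = 2 carry 1
  final carry 1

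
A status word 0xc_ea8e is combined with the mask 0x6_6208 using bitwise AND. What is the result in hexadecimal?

0x46208

AND each hex digit independently (no carries):
  c&6=4, e&6=6, a&2=2, 8&0=0, e&8=8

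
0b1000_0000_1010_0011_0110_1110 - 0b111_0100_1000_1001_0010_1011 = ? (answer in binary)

0b11000001101001000011

Subtract column by column in base 2:
  0-1 → 1 (borrow)
  1-1-1 → 1 (borrow)
  1-0-1 → 0
  1-1 → 0
  0-0 → 0
  1-1 → 0
  1-0 → 1
  0-0 → 0
  1-1 → 0
  1-0 → 1
  0-0 → 0
  0-1 → 1 (borrow)
  0-0-1 → 1 (borrow)
  1-0-1 → 0
  0-0 → 0
  1-1 → 0
  0-0 → 0
  0-0 → 0
  0-1 → 1 (borrow)
  0-0-1 → 1 (borrow)
  0-1-1 → 0 (borrow)
  0-1-1 → 0 (borrow)
  0-1-1 → 0 (borrow)
  1-0-1 → 0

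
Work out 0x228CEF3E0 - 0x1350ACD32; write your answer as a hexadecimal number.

Subtract column by column in base 16:
  0-2 → E (borrow)
  E-3-1 → A
  3-D → 6 (borrow)
  F-C-1 → 2
  E-A → 4
  C-0 → C
  8-5 → 3
  2-3 → F (borrow)
  2-1-1 → 0

0xF3C426AE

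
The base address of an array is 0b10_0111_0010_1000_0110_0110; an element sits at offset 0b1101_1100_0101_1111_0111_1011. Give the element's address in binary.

Add column by column in base 2, right to left:
  0+1 = 1
  1+1 = 0 carry 1
  1+0+1 = 0 carry 1
  0+1+1 = 0 carry 1
  0+1+1 = 0 carry 1
  1+1+1 = 1 carry 1
  1+1+1 = 1 carry 1
  0+0+1 = 1
  0+1 = 1
  0+1 = 1
  0+1 = 1
  1+1 = 0 carry 1
  0+1+1 = 0 carry 1
  1+0+1 = 0 carry 1
  0+1+1 = 0 carry 1
  0+0+1 = 1
  1+0 = 1
  1+0 = 1
  1+1 = 0 carry 1
  0+1+1 = 0 carry 1
  0+1+1 = 0 carry 1
  1+0+1 = 0 carry 1
  0+1+1 = 0 carry 1
  0+1+1 = 0 carry 1
  final carry 1

0b1000000111000011111100001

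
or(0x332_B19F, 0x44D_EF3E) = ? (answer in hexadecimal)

0x77FFFBF

OR each hex digit independently (no carries):
  3|4=7, 3|4=7, 2|D=F, B|E=F, 1|F=F, 9|3=B, F|E=F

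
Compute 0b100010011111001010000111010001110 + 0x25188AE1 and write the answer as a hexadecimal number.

0b100010011111001010000111010001110 = 0x113E50E8E in hexadecimal.
Add column by column in base 16, right to left:
  E+1 = F
  8+E = 6 carry 1
  E+A+1 = 9 carry 1
  0+8+1 = 9
  5+8 = D
  E+1 = F
  3+5 = 8
  1+2 = 3
  1+0 = 1

0x138FD996F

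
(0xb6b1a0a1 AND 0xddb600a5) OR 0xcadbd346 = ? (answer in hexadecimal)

0xdefbd3e7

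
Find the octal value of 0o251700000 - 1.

0o251677777

The trailing 5 digits are 0, so subtracting 1 borrows through: they become 7 and the next digit up decrements.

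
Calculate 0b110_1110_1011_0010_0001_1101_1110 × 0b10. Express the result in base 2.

0b1101110101100100001110111100

Multiply each base-2 digit by 2, carrying:
  0×2 = 0 → write 0
  1×2 = 2 → write 0 carry 1
  1×2+1 = 3 → write 1 carry 1
  1×2+1 = 3 → write 1 carry 1
  1×2+1 = 3 → write 1 carry 1
  0×2+1 = 1 → write 1
  1×2 = 2 → write 0 carry 1
  1×2+1 = 3 → write 1 carry 1
  1×2+1 = 3 → write 1 carry 1
  0×2+1 = 1 → write 1
  0×2 = 0 → write 0
  0×2 = 0 → write 0
  0×2 = 0 → write 0
  1×2 = 2 → write 0 carry 1
  0×2+1 = 1 → write 1
  0×2 = 0 → write 0
  1×2 = 2 → write 0 carry 1
  1×2+1 = 3 → write 1 carry 1
  0×2+1 = 1 → write 1
  1×2 = 2 → write 0 carry 1
  0×2+1 = 1 → write 1
  1×2 = 2 → write 0 carry 1
  1×2+1 = 3 → write 1 carry 1
  1×2+1 = 3 → write 1 carry 1
  0×2+1 = 1 → write 1
  1×2 = 2 → write 0 carry 1
  1×2+1 = 3 → write 1 carry 1
  remaining carry: 1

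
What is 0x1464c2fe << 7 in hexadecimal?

7 bits is not a whole number of base-16 digits; in binary: 10100011001001100001011111110 << 7 = 101000110010011000010111111100000000.

0xa32617f00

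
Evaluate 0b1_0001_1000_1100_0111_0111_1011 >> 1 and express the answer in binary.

0b100011000110001110111101

Right shift by 1: drop the 1 least-significant bit.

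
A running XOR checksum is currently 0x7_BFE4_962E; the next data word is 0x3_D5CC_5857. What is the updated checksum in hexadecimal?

0x46A28CE79

XOR each hex digit independently (no carries):
  7^3=4, B^D=6, F^5=A, E^C=2, 4^C=8, 9^5=C, 6^8=E, 2^5=7, E^7=9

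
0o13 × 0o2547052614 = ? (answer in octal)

0o35555726404

Multiply each base-8 digit by 11, carrying:
  4×11 = 44 → write 4 carry 5
  1×11+5 = 16 → write 0 carry 2
  6×11+2 = 68 → write 4 carry 8
  2×11+8 = 30 → write 6 carry 3
  5×11+3 = 58 → write 2 carry 7
  0×11+7 = 7 → write 7
  7×11 = 77 → write 5 carry 9
  4×11+9 = 53 → write 5 carry 6
  5×11+6 = 61 → write 5 carry 7
  2×11+7 = 29 → write 5 carry 3
  remaining carry: 3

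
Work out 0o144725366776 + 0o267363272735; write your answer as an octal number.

0o434310661733

Add column by column in base 8, right to left:
  6+5 = 3 carry 1
  7+3+1 = 3 carry 1
  7+7+1 = 7 carry 1
  6+2+1 = 1 carry 1
  6+7+1 = 6 carry 1
  3+2+1 = 6
  5+3 = 0 carry 1
  2+6+1 = 1 carry 1
  7+3+1 = 3 carry 1
  4+7+1 = 4 carry 1
  4+6+1 = 3 carry 1
  1+2+1 = 4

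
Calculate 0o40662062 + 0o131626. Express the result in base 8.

0o41013710

Add column by column in base 8, right to left:
  2+6 = 0 carry 1
  6+2+1 = 1 carry 1
  0+6+1 = 7
  2+1 = 3
  6+3 = 1 carry 1
  6+1+1 = 0 carry 1
  0+0+1 = 1
  4+0 = 4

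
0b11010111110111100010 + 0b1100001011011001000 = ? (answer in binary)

0b100111001010010101010

Add column by column in base 2, right to left:
  0+0 = 0
  1+0 = 1
  0+0 = 0
  0+1 = 1
  0+0 = 0
  1+0 = 1
  1+1 = 0 carry 1
  1+1+1 = 1 carry 1
  1+0+1 = 0 carry 1
  0+1+1 = 0 carry 1
  1+1+1 = 1 carry 1
  1+0+1 = 0 carry 1
  1+1+1 = 1 carry 1
  1+0+1 = 0 carry 1
  1+0+1 = 0 carry 1
  0+0+1 = 1
  1+0 = 1
  0+1 = 1
  1+1 = 0 carry 1
  1+0+1 = 0 carry 1
  final carry 1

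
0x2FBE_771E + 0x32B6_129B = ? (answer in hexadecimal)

Add column by column in base 16, right to left:
  E+B = 9 carry 1
  1+9+1 = B
  7+2 = 9
  7+1 = 8
  E+6 = 4 carry 1
  B+B+1 = 7 carry 1
  F+2+1 = 2 carry 1
  2+3+1 = 6

0x627489B9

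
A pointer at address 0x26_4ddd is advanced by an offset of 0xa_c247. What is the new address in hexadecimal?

0x311024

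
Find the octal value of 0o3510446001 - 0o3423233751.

0o65212030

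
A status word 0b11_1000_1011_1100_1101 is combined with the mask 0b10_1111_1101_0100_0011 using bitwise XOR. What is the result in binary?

0b010111011010001110

XOR bit by bit (1 where the bits differ):
  111000101111001101
^ 101111110101000011
= 010111011010001110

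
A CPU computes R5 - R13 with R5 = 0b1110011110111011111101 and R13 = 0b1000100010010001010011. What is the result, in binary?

Subtract column by column in base 2:
  1-1 → 0
  0-1 → 1 (borrow)
  1-0-1 → 0
  1-0 → 1
  1-1 → 0
  1-0 → 1
  1-1 → 0
  1-0 → 1
  0-0 → 0
  1-0 → 1
  1-1 → 0
  1-0 → 1
  0-0 → 0
  1-1 → 0
  1-0 → 1
  1-0 → 1
  1-0 → 1
  0-1 → 1 (borrow)
  0-0-1 → 1 (borrow)
  1-0-1 → 0
  1-0 → 1
  1-1 → 0

0b101111100101010101010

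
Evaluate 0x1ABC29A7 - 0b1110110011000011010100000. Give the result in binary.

0b11000111000101010001100000111

0x1ABC29A7 = 0b11010101111000010100110100111 in binary.
Subtract column by column in base 2:
  1-0 → 1
  1-0 → 1
  1-0 → 1
  0-0 → 0
  0-0 → 0
  1-1 → 0
  0-0 → 0
  1-1 → 0
  1-0 → 1
  0-1 → 1 (borrow)
  0-1-1 → 0 (borrow)
  1-0-1 → 0
  0-0 → 0
  1-0 → 1
  0-0 → 0
  0-1 → 1 (borrow)
  0-1-1 → 0 (borrow)
  0-0-1 → 1 (borrow)
  1-0-1 → 0
  1-1 → 0
  1-1 → 0
  1-0 → 1
  0-1 → 1 (borrow)
  1-1-1 → 1 (borrow)
  0-1-1 → 0 (borrow)
  1-0-1 → 0
  0-0 → 0
  1-0 → 1
  1-0 → 1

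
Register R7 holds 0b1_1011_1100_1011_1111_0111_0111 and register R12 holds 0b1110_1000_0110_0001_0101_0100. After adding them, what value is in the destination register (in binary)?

0b10101001010010000011001011

Add column by column in base 2, right to left:
  1+0 = 1
  1+0 = 1
  1+1 = 0 carry 1
  0+0+1 = 1
  1+1 = 0 carry 1
  1+0+1 = 0 carry 1
  1+1+1 = 1 carry 1
  0+0+1 = 1
  1+1 = 0 carry 1
  1+0+1 = 0 carry 1
  1+0+1 = 0 carry 1
  1+0+1 = 0 carry 1
  1+0+1 = 0 carry 1
  1+1+1 = 1 carry 1
  0+1+1 = 0 carry 1
  1+0+1 = 0 carry 1
  0+0+1 = 1
  0+0 = 0
  1+0 = 1
  1+1 = 0 carry 1
  1+0+1 = 0 carry 1
  1+1+1 = 1 carry 1
  0+1+1 = 0 carry 1
  1+1+1 = 1 carry 1
  1+0+1 = 0 carry 1
  final carry 1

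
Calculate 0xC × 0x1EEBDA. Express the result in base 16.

0x1730E38

Multiply each base-16 digit by 12, carrying:
  A×12 = 120 → write 8 carry 7
  D×12+7 = 163 → write 3 carry 10
  B×12+10 = 142 → write E carry 8
  E×12+8 = 176 → write 0 carry 11
  E×12+11 = 179 → write 3 carry 11
  1×12+11 = 23 → write 7 carry 1
  remaining carry: 1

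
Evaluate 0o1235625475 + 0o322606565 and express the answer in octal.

0o1560434262

Add column by column in base 8, right to left:
  5+5 = 2 carry 1
  7+6+1 = 6 carry 1
  4+5+1 = 2 carry 1
  5+6+1 = 4 carry 1
  2+0+1 = 3
  6+6 = 4 carry 1
  5+2+1 = 0 carry 1
  3+2+1 = 6
  2+3 = 5
  1+0 = 1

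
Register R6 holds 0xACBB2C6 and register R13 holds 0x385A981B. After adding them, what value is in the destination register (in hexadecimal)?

0x43264AE1

Add column by column in base 16, right to left:
  6+B = 1 carry 1
  C+1+1 = E
  2+8 = A
  B+9 = 4 carry 1
  B+A+1 = 6 carry 1
  C+5+1 = 2 carry 1
  A+8+1 = 3 carry 1
  0+3+1 = 4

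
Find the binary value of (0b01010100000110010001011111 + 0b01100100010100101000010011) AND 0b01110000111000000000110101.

0b110000011000000000110000

Add column by column in base 2, right to left:
  1+1 = 0 carry 1
  1+1+1 = 1 carry 1
  1+0+1 = 0 carry 1
  1+0+1 = 0 carry 1
  1+1+1 = 1 carry 1
  0+0+1 = 1
  1+0 = 1
  0+0 = 0
  0+0 = 0
  0+1 = 1
  1+0 = 1
  0+1 = 1
  0+0 = 0
  1+0 = 1
  1+1 = 0 carry 1
  0+0+1 = 1
  0+1 = 1
  0+0 = 0
  0+0 = 0
  0+0 = 0
  1+1 = 0 carry 1
  0+0+1 = 1
  1+0 = 1
  0+1 = 1
  1+1 = 0 carry 1
  final carry 1
Sum = 0b10111000011010111001110010; now AND with 0b01110000111000000000110101:
  10111000011010111001110010
& 01110000111000000000110101
= 00110000011000000000110000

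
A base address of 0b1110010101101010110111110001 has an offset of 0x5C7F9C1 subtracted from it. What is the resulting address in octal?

0o1043532060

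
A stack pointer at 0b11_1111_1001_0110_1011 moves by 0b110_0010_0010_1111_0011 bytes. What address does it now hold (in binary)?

0b10100001110001011110

Add column by column in base 2, right to left:
  1+1 = 0 carry 1
  1+1+1 = 1 carry 1
  0+0+1 = 1
  1+0 = 1
  0+1 = 1
  1+1 = 0 carry 1
  1+1+1 = 1 carry 1
  0+1+1 = 0 carry 1
  1+0+1 = 0 carry 1
  0+1+1 = 0 carry 1
  0+0+1 = 1
  1+0 = 1
  1+0 = 1
  1+1 = 0 carry 1
  1+0+1 = 0 carry 1
  1+0+1 = 0 carry 1
  1+0+1 = 0 carry 1
  1+1+1 = 1 carry 1
  0+1+1 = 0 carry 1
  final carry 1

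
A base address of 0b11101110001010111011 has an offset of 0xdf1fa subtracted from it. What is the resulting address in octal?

0b11101110001010111011 = 0o3561273 in octal.
0xdf1fa = 0o3370772 in octal.
Subtract column by column in base 8:
  3-2 → 1
  7-7 → 0
  2-7 → 3 (borrow)
  1-0-1 → 0
  6-7 → 7 (borrow)
  5-3-1 → 1
  3-3 → 0

0o170301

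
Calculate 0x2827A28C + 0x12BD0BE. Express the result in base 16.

0x2953734A

Add column by column in base 16, right to left:
  C+E = A carry 1
  8+B+1 = 4 carry 1
  2+0+1 = 3
  A+D = 7 carry 1
  7+B+1 = 3 carry 1
  2+2+1 = 5
  8+1 = 9
  2+0 = 2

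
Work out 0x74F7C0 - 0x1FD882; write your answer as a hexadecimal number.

Subtract column by column in base 16:
  0-2 → E (borrow)
  C-8-1 → 3
  7-8 → F (borrow)
  F-D-1 → 1
  4-F → 5 (borrow)
  7-1-1 → 5

0x551F3E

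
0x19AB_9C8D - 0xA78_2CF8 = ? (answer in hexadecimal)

0xF336F95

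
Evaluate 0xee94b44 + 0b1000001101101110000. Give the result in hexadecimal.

0b1000001101101110000 = 0x41b70 in hexadecimal.
Add column by column in base 16, right to left:
  4+0 = 4
  4+7 = b
  b+b = 6 carry 1
  4+1+1 = 6
  9+4 = d
  e+0 = e
  e+0 = e

0xeed66b4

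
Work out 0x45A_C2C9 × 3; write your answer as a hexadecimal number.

Multiply each base-16 digit by 3, carrying:
  9×3 = 27 → write B carry 1
  C×3+1 = 37 → write 5 carry 2
  2×3+2 = 8 → write 8
  C×3 = 36 → write 4 carry 2
  A×3+2 = 32 → write 0 carry 2
  5×3+2 = 17 → write 1 carry 1
  4×3+1 = 13 → write D

0xD10485B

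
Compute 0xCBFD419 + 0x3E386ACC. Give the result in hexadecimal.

0x4AF83EE5

Add column by column in base 16, right to left:
  9+C = 5 carry 1
  1+C+1 = E
  4+A = E
  D+6 = 3 carry 1
  F+8+1 = 8 carry 1
  B+3+1 = F
  C+E = A carry 1
  0+3+1 = 4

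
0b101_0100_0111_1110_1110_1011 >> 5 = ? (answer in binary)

0b101010001111110111

Right shift by 5: drop the 5 least-significant bits.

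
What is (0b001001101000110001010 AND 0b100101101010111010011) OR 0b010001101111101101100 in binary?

0b10001101111111101110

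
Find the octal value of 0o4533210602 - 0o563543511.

Subtract column by column in base 8:
  2-1 → 1
  0-1 → 7 (borrow)
  6-5-1 → 0
  0-3 → 5 (borrow)
  1-4-1 → 4 (borrow)
  2-5-1 → 4 (borrow)
  3-3-1 → 7 (borrow)
  3-6-1 → 4 (borrow)
  5-5-1 → 7 (borrow)
  4-0-1 → 3

0o3747445071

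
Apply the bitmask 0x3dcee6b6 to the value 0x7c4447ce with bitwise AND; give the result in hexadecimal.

AND each hex digit independently (no carries):
  7&3=3, c&d=c, 4&c=4, 4&e=4, 4&e=4, 7&6=6, c&b=8, e&6=6

0x3c444686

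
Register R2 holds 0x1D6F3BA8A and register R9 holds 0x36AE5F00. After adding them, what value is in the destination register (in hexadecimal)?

0x20DA2198A

Add column by column in base 16, right to left:
  A+0 = A
  8+0 = 8
  A+F = 9 carry 1
  B+5+1 = 1 carry 1
  3+E+1 = 2 carry 1
  F+A+1 = A carry 1
  6+6+1 = D
  D+3 = 0 carry 1
  1+0+1 = 2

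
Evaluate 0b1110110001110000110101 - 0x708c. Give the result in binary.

0b1110101010101110101001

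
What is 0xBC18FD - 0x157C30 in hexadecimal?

0xA69CCD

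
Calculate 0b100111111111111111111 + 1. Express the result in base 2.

0b101000000000000000000

The trailing 18 digits are 1 (max in base 2), so adding 1 cascades: they roll to 0 and the next digit up increments.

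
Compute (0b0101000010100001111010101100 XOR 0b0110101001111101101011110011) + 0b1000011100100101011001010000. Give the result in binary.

0b1100001000000001101010101111

First 0b0101000010100001111010101100 XOR 0b0110101001111101101011110011 = 0b0011101011011100010001011111.
Add column by column in base 2, right to left:
  1+0 = 1
  1+0 = 1
  1+0 = 1
  1+0 = 1
  1+1 = 0 carry 1
  0+0+1 = 1
  1+1 = 0 carry 1
  0+0+1 = 1
  0+0 = 0
  0+1 = 1
  1+1 = 0 carry 1
  0+0+1 = 1
  0+1 = 1
  0+0 = 0
  1+1 = 0 carry 1
  1+0+1 = 0 carry 1
  1+0+1 = 0 carry 1
  0+1+1 = 0 carry 1
  1+0+1 = 0 carry 1
  1+0+1 = 0 carry 1
  0+1+1 = 0 carry 1
  1+1+1 = 1 carry 1
  0+1+1 = 0 carry 1
  1+0+1 = 0 carry 1
  1+0+1 = 0 carry 1
  1+0+1 = 0 carry 1
  0+0+1 = 1
  0+1 = 1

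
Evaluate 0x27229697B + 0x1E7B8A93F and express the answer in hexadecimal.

Add column by column in base 16, right to left:
  B+F = A carry 1
  7+3+1 = B
  9+9 = 2 carry 1
  6+A+1 = 1 carry 1
  9+8+1 = 2 carry 1
  2+B+1 = E
  2+7 = 9
  7+E = 5 carry 1
  2+1+1 = 4

0x459E212BA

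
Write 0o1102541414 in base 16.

Each octal digit is 3 bits: 1=001 1=001 0=000 2=010 5=101 4=100 1=001 4=100 1=001 4=100.
Group the bits into nibbles: 1001 0000 1010 1100 0011 0000 1100 → 90ac30c.

0x90ac30c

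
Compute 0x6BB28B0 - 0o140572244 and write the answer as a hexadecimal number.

0o140572244 = 0x182F4A4 in hexadecimal.
Subtract column by column in base 16:
  0-4 → C (borrow)
  B-A-1 → 0
  8-4 → 4
  2-F → 3 (borrow)
  B-2-1 → 8
  B-8 → 3
  6-1 → 5

0x538340C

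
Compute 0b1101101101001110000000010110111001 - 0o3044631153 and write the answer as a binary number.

0b1101010100101001001101001101001110

0o3044631153 = 0b11000100100110011001001101011 in binary.
Subtract column by column in base 2:
  1-1 → 0
  0-1 → 1 (borrow)
  0-0-1 → 1 (borrow)
  1-1-1 → 1 (borrow)
  1-0-1 → 0
  1-1 → 0
  0-1 → 1 (borrow)
  1-0-1 → 0
  1-0 → 1
  0-1 → 1 (borrow)
  1-0-1 → 0
  0-0 → 0
  0-1 → 1 (borrow)
  0-1-1 → 0 (borrow)
  0-0-1 → 1 (borrow)
  0-0-1 → 1 (borrow)
  0-1-1 → 0 (borrow)
  0-1-1 → 0 (borrow)
  0-0-1 → 1 (borrow)
  1-0-1 → 0
  1-1 → 0
  1-0 → 1
  0-0 → 0
  0-1 → 1 (borrow)
  1-0-1 → 0
  0-0 → 0
  1-0 → 1
  1-1 → 0
  0-1 → 1 (borrow)
  1-0-1 → 0
  1-0 → 1
  0-0 → 0
  1-0 → 1
  1-0 → 1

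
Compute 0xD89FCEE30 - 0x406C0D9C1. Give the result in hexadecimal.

0x9833C146F

Subtract column by column in base 16:
  0-1 → F (borrow)
  3-C-1 → 6 (borrow)
  E-9-1 → 4
  E-D → 1
  C-0 → C
  F-C → 3
  9-6 → 3
  8-0 → 8
  D-4 → 9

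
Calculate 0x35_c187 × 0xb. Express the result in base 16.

0x24f50cd

Multiply each base-16 digit by 11, carrying:
  7×11 = 77 → write d carry 4
  8×11+4 = 92 → write c carry 5
  1×11+5 = 16 → write 0 carry 1
  c×11+1 = 133 → write 5 carry 8
  5×11+8 = 63 → write f carry 3
  3×11+3 = 36 → write 4 carry 2
  remaining carry: 2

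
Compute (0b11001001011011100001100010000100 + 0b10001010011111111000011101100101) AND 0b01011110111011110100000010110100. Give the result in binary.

Add column by column in base 2, right to left:
  0+1 = 1
  0+0 = 0
  1+1 = 0 carry 1
  0+0+1 = 1
  0+0 = 0
  0+1 = 1
  0+1 = 1
  1+0 = 1
  0+1 = 1
  0+1 = 1
  0+1 = 1
  1+0 = 1
  1+0 = 1
  0+0 = 0
  0+0 = 0
  0+1 = 1
  0+1 = 1
  1+1 = 0 carry 1
  1+1+1 = 1 carry 1
  1+1+1 = 1 carry 1
  0+1+1 = 0 carry 1
  1+1+1 = 1 carry 1
  1+1+1 = 1 carry 1
  0+0+1 = 1
  1+0 = 1
  0+1 = 1
  0+0 = 0
  1+1 = 0 carry 1
  0+0+1 = 1
  0+0 = 0
  1+0 = 1
  1+1 = 0 carry 1
  final carry 1
Sum = 0b101010011111011011001111111101001; now AND with 0b01011110111011110100000010110100:
  101010011111011011001111111101001
& 001011110111011110100000010110100
= 001010010111011010000000010100000

0b1010010111011010000000010100000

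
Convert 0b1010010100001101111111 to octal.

Group the bits in threes: 001 010 010 100 001 101 111 111 → 12241577.

0o12241577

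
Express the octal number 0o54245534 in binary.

0b101100010100101101011100

Each octal digit is 3 bits: 5=101 4=100 2=010 4=100 5=101 5=101 3=011 4=100.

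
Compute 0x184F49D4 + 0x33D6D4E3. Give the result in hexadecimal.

0x4C261EB7

Add column by column in base 16, right to left:
  4+3 = 7
  D+E = B carry 1
  9+4+1 = E
  4+D = 1 carry 1
  F+6+1 = 6 carry 1
  4+D+1 = 2 carry 1
  8+3+1 = C
  1+3 = 4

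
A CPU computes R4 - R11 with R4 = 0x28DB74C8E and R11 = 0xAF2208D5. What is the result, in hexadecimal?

Subtract column by column in base 16:
  E-5 → 9
  8-D → B (borrow)
  C-8-1 → 3
  4-0 → 4
  7-2 → 5
  B-2 → 9
  D-F → E (borrow)
  8-A-1 → D (borrow)
  2-0-1 → 1

0x1DE9543B9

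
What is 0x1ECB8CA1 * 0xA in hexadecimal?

0x133F37E4A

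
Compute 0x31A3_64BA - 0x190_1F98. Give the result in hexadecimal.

0x30134522

Subtract column by column in base 16:
  A-8 → 2
  B-9 → 2
  4-F → 5 (borrow)
  6-1-1 → 4
  3-0 → 3
  A-9 → 1
  1-1 → 0
  3-0 → 3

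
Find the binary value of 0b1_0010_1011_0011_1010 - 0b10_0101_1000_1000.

Subtract column by column in base 2:
  0-0 → 0
  1-0 → 1
  0-0 → 0
  1-1 → 0
  1-0 → 1
  1-0 → 1
  0-0 → 0
  0-1 → 1 (borrow)
  1-1-1 → 1 (borrow)
  1-0-1 → 0
  0-1 → 1 (borrow)
  1-0-1 → 0
  0-0 → 0
  1-1 → 0
  0-0 → 0
  0-0 → 0
  1-0 → 1

0b10000010110110010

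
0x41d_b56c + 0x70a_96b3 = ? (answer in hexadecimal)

0xb284c1f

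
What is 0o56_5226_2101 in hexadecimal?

0x2EA96441

Each octal digit is 3 bits: 5=101 6=110 5=101 2=010 2=010 6=110 2=010 1=001 0=000 1=001.
Group the bits into nibbles: 0010 1110 1010 1001 0110 0100 0100 0001 → 2EA96441.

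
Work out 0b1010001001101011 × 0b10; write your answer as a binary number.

Multiply each base-2 digit by 2, carrying:
  1×2 = 2 → write 0 carry 1
  1×2+1 = 3 → write 1 carry 1
  0×2+1 = 1 → write 1
  1×2 = 2 → write 0 carry 1
  0×2+1 = 1 → write 1
  1×2 = 2 → write 0 carry 1
  1×2+1 = 3 → write 1 carry 1
  0×2+1 = 1 → write 1
  0×2 = 0 → write 0
  1×2 = 2 → write 0 carry 1
  0×2+1 = 1 → write 1
  0×2 = 0 → write 0
  0×2 = 0 → write 0
  1×2 = 2 → write 0 carry 1
  0×2+1 = 1 → write 1
  1×2 = 2 → write 0 carry 1
  remaining carry: 1

0b10100010011010110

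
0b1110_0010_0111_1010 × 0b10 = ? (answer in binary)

0b11100010011110100

Multiply each base-2 digit by 2, carrying:
  0×2 = 0 → write 0
  1×2 = 2 → write 0 carry 1
  0×2+1 = 1 → write 1
  1×2 = 2 → write 0 carry 1
  1×2+1 = 3 → write 1 carry 1
  1×2+1 = 3 → write 1 carry 1
  1×2+1 = 3 → write 1 carry 1
  0×2+1 = 1 → write 1
  0×2 = 0 → write 0
  1×2 = 2 → write 0 carry 1
  0×2+1 = 1 → write 1
  0×2 = 0 → write 0
  0×2 = 0 → write 0
  1×2 = 2 → write 0 carry 1
  1×2+1 = 3 → write 1 carry 1
  1×2+1 = 3 → write 1 carry 1
  remaining carry: 1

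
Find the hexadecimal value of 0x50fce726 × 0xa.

Multiply each base-16 digit by 10, carrying:
  6×10 = 60 → write c carry 3
  2×10+3 = 23 → write 7 carry 1
  7×10+1 = 71 → write 7 carry 4
  e×10+4 = 144 → write 0 carry 9
  c×10+9 = 129 → write 1 carry 8
  f×10+8 = 158 → write e carry 9
  0×10+9 = 9 → write 9
  5×10 = 50 → write 2 carry 3
  remaining carry: 3

0x329e1077c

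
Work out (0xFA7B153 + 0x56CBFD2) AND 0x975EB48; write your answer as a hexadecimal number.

Add column by column in base 16, right to left:
  3+2 = 5
  5+D = 2 carry 1
  1+F+1 = 1 carry 1
  B+B+1 = 7 carry 1
  7+C+1 = 4 carry 1
  A+6+1 = 1 carry 1
  F+5+1 = 5 carry 1
  final carry 1
Sum = 0x15147125; now AND with 0x975EB48:
  1&0=0, 5&9=1, 1&7=1, 4&5=4, 7&E=6, 1&B=1, 2&4=0, 5&8=0

0x1146100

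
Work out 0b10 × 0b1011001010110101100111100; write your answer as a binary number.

Multiply each base-2 digit by 2, carrying:
  0×2 = 0 → write 0
  0×2 = 0 → write 0
  1×2 = 2 → write 0 carry 1
  1×2+1 = 3 → write 1 carry 1
  1×2+1 = 3 → write 1 carry 1
  1×2+1 = 3 → write 1 carry 1
  0×2+1 = 1 → write 1
  0×2 = 0 → write 0
  1×2 = 2 → write 0 carry 1
  1×2+1 = 3 → write 1 carry 1
  0×2+1 = 1 → write 1
  1×2 = 2 → write 0 carry 1
  0×2+1 = 1 → write 1
  1×2 = 2 → write 0 carry 1
  1×2+1 = 3 → write 1 carry 1
  0×2+1 = 1 → write 1
  1×2 = 2 → write 0 carry 1
  0×2+1 = 1 → write 1
  1×2 = 2 → write 0 carry 1
  0×2+1 = 1 → write 1
  0×2 = 0 → write 0
  1×2 = 2 → write 0 carry 1
  1×2+1 = 3 → write 1 carry 1
  0×2+1 = 1 → write 1
  1×2 = 2 → write 0 carry 1
  remaining carry: 1

0b10110010101101011001111000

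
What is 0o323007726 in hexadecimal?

0x34c0fd6

Each octal digit is 3 bits: 3=011 2=010 3=011 0=000 0=000 7=111 7=111 2=010 6=110.
Group the bits into nibbles: 0011 0100 1100 0000 1111 1101 0110 → 34c0fd6.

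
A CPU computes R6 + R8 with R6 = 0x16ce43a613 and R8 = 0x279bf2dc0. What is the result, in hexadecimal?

0x194802d3d3

Add column by column in base 16, right to left:
  3+0 = 3
  1+c = d
  6+d = 3 carry 1
  a+2+1 = d
  3+f = 2 carry 1
  4+b+1 = 0 carry 1
  e+9+1 = 8 carry 1
  c+7+1 = 4 carry 1
  6+2+1 = 9
  1+0 = 1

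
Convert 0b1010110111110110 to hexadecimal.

0xADF6

Group the bits into nibbles: 1010 1101 1111 0110 → ADF6.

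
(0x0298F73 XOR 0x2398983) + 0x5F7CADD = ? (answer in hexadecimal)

0x807D1CD

First 0x0298F73 XOR 0x2398983 = 0x21006F0.
Add column by column in base 16, right to left:
  0+D = D
  F+D = C carry 1
  6+A+1 = 1 carry 1
  0+C+1 = D
  0+7 = 7
  1+F = 0 carry 1
  2+5+1 = 8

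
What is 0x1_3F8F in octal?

Expand each hex digit to 4 bits: 1=0001 3=0011 F=1111 8=1000 F=1111.
Group the bits in threes: 010 011 111 110 001 111 → 237617.

0o237617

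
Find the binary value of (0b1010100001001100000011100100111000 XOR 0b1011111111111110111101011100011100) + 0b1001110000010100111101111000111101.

First 0b1010100001001100000011100100111000 XOR 0b1011111111111110111101011100011100 = 0b0001011110110010111110111000100100.
Add column by column in base 2, right to left:
  0+1 = 1
  0+0 = 0
  1+1 = 0 carry 1
  0+1+1 = 0 carry 1
  0+1+1 = 0 carry 1
  1+1+1 = 1 carry 1
  0+0+1 = 1
  0+0 = 0
  0+0 = 0
  1+1 = 0 carry 1
  1+1+1 = 1 carry 1
  1+1+1 = 1 carry 1
  0+1+1 = 0 carry 1
  1+0+1 = 0 carry 1
  1+1+1 = 1 carry 1
  1+1+1 = 1 carry 1
  1+1+1 = 1 carry 1
  1+1+1 = 1 carry 1
  0+0+1 = 1
  1+0 = 1
  0+1 = 1
  0+0 = 0
  1+1 = 0 carry 1
  1+0+1 = 0 carry 1
  0+0+1 = 1
  1+0 = 1
  1+0 = 1
  1+0 = 1
  1+1 = 0 carry 1
  0+1+1 = 0 carry 1
  1+1+1 = 1 carry 1
  0+0+1 = 1
  0+0 = 0
  0+1 = 1

0b1011001111000111111100110001100001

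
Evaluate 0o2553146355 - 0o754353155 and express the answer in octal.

0o1576573200

Subtract column by column in base 8:
  5-5 → 0
  5-5 → 0
  3-1 → 2
  6-3 → 3
  4-5 → 7 (borrow)
  1-3-1 → 5 (borrow)
  3-4-1 → 6 (borrow)
  5-5-1 → 7 (borrow)
  5-7-1 → 5 (borrow)
  2-0-1 → 1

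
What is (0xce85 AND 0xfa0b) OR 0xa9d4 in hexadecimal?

0xebd5

0xce85 AND 0xfa0b = 0xca01.
Then OR with 0xa9d4.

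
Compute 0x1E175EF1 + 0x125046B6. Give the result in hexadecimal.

0x3067A5A7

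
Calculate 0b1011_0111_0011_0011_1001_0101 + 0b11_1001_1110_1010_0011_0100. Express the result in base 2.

0b111100010001110111001001

Add column by column in base 2, right to left:
  1+0 = 1
  0+0 = 0
  1+1 = 0 carry 1
  0+0+1 = 1
  1+1 = 0 carry 1
  0+1+1 = 0 carry 1
  0+0+1 = 1
  1+0 = 1
  1+0 = 1
  1+1 = 0 carry 1
  0+0+1 = 1
  0+1 = 1
  1+0 = 1
  1+1 = 0 carry 1
  0+1+1 = 0 carry 1
  0+1+1 = 0 carry 1
  1+1+1 = 1 carry 1
  1+0+1 = 0 carry 1
  1+0+1 = 0 carry 1
  0+1+1 = 0 carry 1
  1+1+1 = 1 carry 1
  1+1+1 = 1 carry 1
  0+0+1 = 1
  1+0 = 1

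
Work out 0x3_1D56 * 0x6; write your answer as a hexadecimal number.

0x12B004

Multiply each base-16 digit by 6, carrying:
  6×6 = 36 → write 4 carry 2
  5×6+2 = 32 → write 0 carry 2
  D×6+2 = 80 → write 0 carry 5
  1×6+5 = 11 → write B
  3×6 = 18 → write 2 carry 1
  remaining carry: 1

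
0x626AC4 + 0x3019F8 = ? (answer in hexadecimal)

0x9284BC

Add column by column in base 16, right to left:
  4+8 = C
  C+F = B carry 1
  A+9+1 = 4 carry 1
  6+1+1 = 8
  2+0 = 2
  6+3 = 9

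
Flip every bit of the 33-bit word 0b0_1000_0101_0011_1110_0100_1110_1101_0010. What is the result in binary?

0b101111010110000011011000100101101

Invert each bit: 010000101001111100100111011010010 → 101111010110000011011000100101101.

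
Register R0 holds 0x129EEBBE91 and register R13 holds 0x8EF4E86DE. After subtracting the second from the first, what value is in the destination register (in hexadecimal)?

0x9AF9D37B3

Subtract column by column in base 16:
  1-E → 3 (borrow)
  9-D-1 → B (borrow)
  E-6-1 → 7
  B-8 → 3
  B-E → D (borrow)
  E-4-1 → 9
  E-F → F (borrow)
  9-E-1 → A (borrow)
  2-8-1 → 9 (borrow)
  1-0-1 → 0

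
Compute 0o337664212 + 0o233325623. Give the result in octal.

Add column by column in base 8, right to left:
  2+3 = 5
  1+2 = 3
  2+6 = 0 carry 1
  4+5+1 = 2 carry 1
  6+2+1 = 1 carry 1
  6+3+1 = 2 carry 1
  7+3+1 = 3 carry 1
  3+3+1 = 7
  3+2 = 5

0o573212035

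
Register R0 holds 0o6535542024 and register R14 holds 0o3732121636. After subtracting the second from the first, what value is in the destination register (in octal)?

Subtract column by column in base 8:
  4-6 → 6 (borrow)
  2-3-1 → 6 (borrow)
  0-6-1 → 1 (borrow)
  2-1-1 → 0
  4-2 → 2
  5-1 → 4
  5-2 → 3
  3-3 → 0
  5-7 → 6 (borrow)
  6-3-1 → 2

0o2603420166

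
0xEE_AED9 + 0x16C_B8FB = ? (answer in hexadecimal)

0x25B67D4

Add column by column in base 16, right to left:
  9+B = 4 carry 1
  D+F+1 = D carry 1
  E+8+1 = 7 carry 1
  A+B+1 = 6 carry 1
  E+C+1 = B carry 1
  E+6+1 = 5 carry 1
  0+1+1 = 2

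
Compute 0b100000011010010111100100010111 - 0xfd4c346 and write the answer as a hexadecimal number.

0x1094b5d1

0b100000011010010111100100010111 = 0x20697917 in hexadecimal.
Subtract column by column in base 16:
  7-6 → 1
  1-4 → d (borrow)
  9-3-1 → 5
  7-c → b (borrow)
  9-4-1 → 4
  6-d → 9 (borrow)
  0-f-1 → 0 (borrow)
  2-0-1 → 1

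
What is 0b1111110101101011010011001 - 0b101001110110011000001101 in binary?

0b1010100110111000010001100

Subtract column by column in base 2:
  1-1 → 0
  0-0 → 0
  0-1 → 1 (borrow)
  1-1-1 → 1 (borrow)
  1-0-1 → 0
  0-0 → 0
  0-0 → 0
  1-0 → 1
  0-0 → 0
  1-1 → 0
  1-1 → 0
  0-0 → 0
  1-0 → 1
  0-1 → 1 (borrow)
  1-1-1 → 1 (borrow)
  1-0-1 → 0
  0-1 → 1 (borrow)
  1-1-1 → 1 (borrow)
  0-1-1 → 0 (borrow)
  1-0-1 → 0
  1-0 → 1
  1-1 → 0
  1-0 → 1
  1-1 → 0
  1-0 → 1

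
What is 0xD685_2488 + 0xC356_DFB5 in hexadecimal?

Add column by column in base 16, right to left:
  8+5 = D
  8+B = 3 carry 1
  4+F+1 = 4 carry 1
  2+D+1 = 0 carry 1
  5+6+1 = C
  8+5 = D
  6+3 = 9
  D+C = 9 carry 1
  final carry 1

0x199DC043D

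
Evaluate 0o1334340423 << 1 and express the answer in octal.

0o2670701046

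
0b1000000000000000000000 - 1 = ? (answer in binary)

0b111111111111111111111

The trailing 21 digits are 0, so subtracting 1 borrows through: they become 1 and the next digit up decrements.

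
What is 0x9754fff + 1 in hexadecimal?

The trailing 3 digits are F (max in base 16), so adding 1 cascades: they roll to 0 and the next digit up increments.

0x9755000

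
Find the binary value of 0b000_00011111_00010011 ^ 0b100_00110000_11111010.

0b1000010111111101001

XOR bit by bit (1 where the bits differ):
  0000001111100010011
^ 1000011000011111010
= 1000010111111101001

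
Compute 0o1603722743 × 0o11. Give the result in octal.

Multiply each base-8 digit by 9, carrying:
  3×9 = 27 → write 3 carry 3
  4×9+3 = 39 → write 7 carry 4
  7×9+4 = 67 → write 3 carry 8
  2×9+8 = 26 → write 2 carry 3
  2×9+3 = 21 → write 5 carry 2
  7×9+2 = 65 → write 1 carry 8
  3×9+8 = 35 → write 3 carry 4
  0×9+4 = 4 → write 4
  6×9 = 54 → write 6 carry 6
  1×9+6 = 15 → write 7 carry 1
  remaining carry: 1

0o17643152373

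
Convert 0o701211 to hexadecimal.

0x38289

Each octal digit is 3 bits: 7=111 0=000 1=001 2=010 1=001 1=001.
Group the bits into nibbles: 0011 1000 0010 1000 1001 → 38289.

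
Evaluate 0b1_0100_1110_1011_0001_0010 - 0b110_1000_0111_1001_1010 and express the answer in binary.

Subtract column by column in base 2:
  0-0 → 0
  1-1 → 0
  0-0 → 0
  0-1 → 1 (borrow)
  1-1-1 → 1 (borrow)
  0-0-1 → 1 (borrow)
  0-0-1 → 1 (borrow)
  0-1-1 → 0 (borrow)
  1-1-1 → 1 (borrow)
  1-1-1 → 1 (borrow)
  0-1-1 → 0 (borrow)
  1-0-1 → 0
  0-0 → 0
  1-0 → 1
  1-0 → 1
  1-1 → 0
  0-0 → 0
  0-1 → 1 (borrow)
  1-1-1 → 1 (borrow)
  0-0-1 → 1 (borrow)
  1-0-1 → 0

0b11100110001101111000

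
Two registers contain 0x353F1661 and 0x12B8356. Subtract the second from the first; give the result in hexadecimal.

0x3413930B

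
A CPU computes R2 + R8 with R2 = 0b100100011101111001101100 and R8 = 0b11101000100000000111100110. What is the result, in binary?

0b100001100111110000001010010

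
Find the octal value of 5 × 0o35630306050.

Multiply each base-8 digit by 5, carrying:
  0×5 = 0 → write 0
  5×5 = 25 → write 1 carry 3
  0×5+3 = 3 → write 3
  6×5 = 30 → write 6 carry 3
  0×5+3 = 3 → write 3
  3×5 = 15 → write 7 carry 1
  0×5+1 = 1 → write 1
  3×5 = 15 → write 7 carry 1
  6×5+1 = 31 → write 7 carry 3
  5×5+3 = 28 → write 4 carry 3
  3×5+3 = 18 → write 2 carry 2
  remaining carry: 2

0o224771736310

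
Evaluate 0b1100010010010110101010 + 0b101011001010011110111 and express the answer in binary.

0b10001101011101010100001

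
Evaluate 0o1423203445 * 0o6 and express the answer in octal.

0o11163425336

Multiply each base-8 digit by 6, carrying:
  5×6 = 30 → write 6 carry 3
  4×6+3 = 27 → write 3 carry 3
  4×6+3 = 27 → write 3 carry 3
  3×6+3 = 21 → write 5 carry 2
  0×6+2 = 2 → write 2
  2×6 = 12 → write 4 carry 1
  3×6+1 = 19 → write 3 carry 2
  2×6+2 = 14 → write 6 carry 1
  4×6+1 = 25 → write 1 carry 3
  1×6+3 = 9 → write 1 carry 1
  remaining carry: 1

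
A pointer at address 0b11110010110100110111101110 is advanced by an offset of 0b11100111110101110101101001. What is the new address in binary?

Add column by column in base 2, right to left:
  0+1 = 1
  1+0 = 1
  1+0 = 1
  1+1 = 0 carry 1
  0+0+1 = 1
  1+1 = 0 carry 1
  1+1+1 = 1 carry 1
  1+0+1 = 0 carry 1
  1+1+1 = 1 carry 1
  0+0+1 = 1
  1+1 = 0 carry 1
  1+1+1 = 1 carry 1
  0+1+1 = 0 carry 1
  0+0+1 = 1
  1+1 = 0 carry 1
  0+0+1 = 1
  1+1 = 0 carry 1
  1+1+1 = 1 carry 1
  0+1+1 = 0 carry 1
  1+1+1 = 1 carry 1
  0+1+1 = 0 carry 1
  0+0+1 = 1
  1+0 = 1
  1+1 = 0 carry 1
  1+1+1 = 1 carry 1
  1+1+1 = 1 carry 1
  final carry 1

0b111011010101010101101010111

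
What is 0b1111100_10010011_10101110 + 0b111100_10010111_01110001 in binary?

0b101110010010101100011111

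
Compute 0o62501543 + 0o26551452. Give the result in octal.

Add column by column in base 8, right to left:
  3+2 = 5
  4+5 = 1 carry 1
  5+4+1 = 2 carry 1
  1+1+1 = 3
  0+5 = 5
  5+5 = 2 carry 1
  2+6+1 = 1 carry 1
  6+2+1 = 1 carry 1
  final carry 1

0o111253215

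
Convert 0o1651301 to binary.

Each octal digit is 3 bits: 1=001 6=110 5=101 1=001 3=011 0=000 1=001.

0b1110101001011000001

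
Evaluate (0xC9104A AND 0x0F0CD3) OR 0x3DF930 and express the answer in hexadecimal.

0xC9104A AND 0x0F0CD3 = 0x090042.
Then OR with 0x3DF930.

0x3DF972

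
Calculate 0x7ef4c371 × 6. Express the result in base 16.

0x2f9bc94a6

Multiply each base-16 digit by 6, carrying:
  1×6 = 6 → write 6
  7×6 = 42 → write a carry 2
  3×6+2 = 20 → write 4 carry 1
  c×6+1 = 73 → write 9 carry 4
  4×6+4 = 28 → write c carry 1
  f×6+1 = 91 → write b carry 5
  e×6+5 = 89 → write 9 carry 5
  7×6+5 = 47 → write f carry 2
  remaining carry: 2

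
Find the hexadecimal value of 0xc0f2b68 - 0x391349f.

Subtract column by column in base 16:
  8-f → 9 (borrow)
  6-9-1 → c (borrow)
  b-4-1 → 6
  2-3 → f (borrow)
  f-1-1 → d
  0-9 → 7 (borrow)
  c-3-1 → 8

0x87df6c9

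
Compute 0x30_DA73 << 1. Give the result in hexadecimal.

1 bits is not a whole number of base-16 digits; in binary: 1100001101101001110011 << 1 = 11000011011010011100110.

0x61B4E6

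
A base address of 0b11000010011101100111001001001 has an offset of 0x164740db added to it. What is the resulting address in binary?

0x164740db = 0b10110010001110100000011011011 in binary.
Add column by column in base 2, right to left:
  1+1 = 0 carry 1
  0+1+1 = 0 carry 1
  0+0+1 = 1
  1+1 = 0 carry 1
  0+1+1 = 0 carry 1
  0+0+1 = 1
  1+1 = 0 carry 1
  0+1+1 = 0 carry 1
  0+0+1 = 1
  1+0 = 1
  1+0 = 1
  1+0 = 1
  0+0 = 0
  0+0 = 0
  1+1 = 0 carry 1
  1+0+1 = 0 carry 1
  0+1+1 = 0 carry 1
  1+1+1 = 1 carry 1
  1+1+1 = 1 carry 1
  1+0+1 = 0 carry 1
  0+0+1 = 1
  0+0 = 0
  1+1 = 0 carry 1
  0+0+1 = 1
  0+0 = 0
  0+1 = 1
  0+1 = 1
  1+0 = 1
  1+1 = 0 carry 1
  final carry 1

0b101110100101100000111100100100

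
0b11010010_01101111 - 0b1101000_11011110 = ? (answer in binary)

Subtract column by column in base 2:
  1-0 → 1
  1-1 → 0
  1-1 → 0
  1-1 → 0
  0-1 → 1 (borrow)
  1-0-1 → 0
  1-1 → 0
  0-1 → 1 (borrow)
  0-0-1 → 1 (borrow)
  1-0-1 → 0
  0-0 → 0
  0-1 → 1 (borrow)
  1-0-1 → 0
  0-1 → 1 (borrow)
  1-1-1 → 1 (borrow)
  1-0-1 → 0

0b110100110010001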